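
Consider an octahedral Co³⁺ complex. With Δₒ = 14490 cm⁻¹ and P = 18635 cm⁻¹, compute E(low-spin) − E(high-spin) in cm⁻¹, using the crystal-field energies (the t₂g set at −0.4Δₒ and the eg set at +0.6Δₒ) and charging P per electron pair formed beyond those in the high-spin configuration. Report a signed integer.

8290

Co sits in group 9; removing 3 electrons leaves Co³⁺ with 9 − 3 = 6 d electrons.
High-spin: t₂g⁴ eg², CFSE = -0.4Δₒ = -5796 cm⁻¹.
Low-spin t₂g⁶ eg⁰ gives -2.4Δₒ = -34776 cm⁻¹, but forming 2 extra pairs costs 2P = 37270 cm⁻¹, so E(LS) = -34776 + 37270 = 2494 cm⁻¹.
Thus E(LS) − E(HS) = 8290 cm⁻¹.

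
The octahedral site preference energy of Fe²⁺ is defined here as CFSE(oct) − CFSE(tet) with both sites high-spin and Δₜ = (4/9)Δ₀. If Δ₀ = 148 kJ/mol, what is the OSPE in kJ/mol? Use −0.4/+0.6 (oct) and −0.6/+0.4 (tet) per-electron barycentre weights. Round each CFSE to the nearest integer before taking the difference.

Fe is in group 8, so Fe²⁺ is d⁶ (8 − 2 = 6).
Octahedral (high-spin): t2g^4 e_g^2, CFSE = 4(−0.4) + 2(+0.6) = -0.4Δ₀ = -0.4 × 148 = -59 kJ/mol.
In a tetrahedral site the filling is e^3 t2^3: CFSE(tet) = -0.6Δₜ = -0.6 × (4/9)(148) = -39 kJ/mol.
Subtracting, OSPE = -59 − (-39) = -20 kJ/mol.

-20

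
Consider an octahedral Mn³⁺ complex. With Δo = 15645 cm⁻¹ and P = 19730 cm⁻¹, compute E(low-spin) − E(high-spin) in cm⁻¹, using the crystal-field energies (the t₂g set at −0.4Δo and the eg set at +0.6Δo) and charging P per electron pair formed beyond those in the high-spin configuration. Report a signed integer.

Group 7 minus oxidation state +3 gives a d⁴ configuration for Mn³⁺.
In the high-spin limit (t₂g³ eg¹) the orbital term is -0.6Δo = -9387 cm⁻¹, with no excess pairing.
For low-spin the configuration is t₂g⁴ eg⁰: orbital energy -1.6 × 15645 = -25032 cm⁻¹, and 1 additional pair relative to high-spin adds 19730 cm⁻¹, giving -5302 cm⁻¹.
The difference is -5302 − (-9387) = 4085 cm⁻¹, so high-spin lies lower.

4085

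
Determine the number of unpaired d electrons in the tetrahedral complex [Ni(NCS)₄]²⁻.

2

Each NCS⁻ contributes -1; 4 × (-1) = -4. With overall charge -2, Ni is in the +2 oxidation state.
Ni is in group 10, so Ni²⁺ is d⁸ (10 − 2 = 8).
Tetrahedral splitting is small, so the complex is high-spin.
Configuration: e^4 t2^4, giving 2 unpaired electrons.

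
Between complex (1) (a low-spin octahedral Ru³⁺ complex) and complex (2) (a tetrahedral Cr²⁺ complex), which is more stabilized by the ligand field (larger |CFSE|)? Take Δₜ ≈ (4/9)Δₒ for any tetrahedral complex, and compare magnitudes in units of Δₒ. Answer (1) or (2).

(1)

(1): Ru is in group 8, so Ru³⁺ is d⁵ (8 − 3 = 5); t₂g⁵ eg⁰, CFSE = -2.0Δₒ.
(2): Cr²⁺: group 6, so d-count = 6 − 2 = 4; Tetrahedral splitting is small, so the complex is high-spin; e² t₂², CFSE = -0.4Δₜ ≈ -0.18Δₒ.
So (1) has the larger |CFSE|.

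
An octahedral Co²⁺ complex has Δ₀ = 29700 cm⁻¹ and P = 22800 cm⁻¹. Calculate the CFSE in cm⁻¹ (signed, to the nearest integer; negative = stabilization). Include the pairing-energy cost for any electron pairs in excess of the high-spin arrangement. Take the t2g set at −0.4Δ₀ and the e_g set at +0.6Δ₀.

Co²⁺: group 9, so d-count = 9 − 2 = 7.
With Δ₀ > P the complex is low-spin.
Configuration: t2g^6 e_g^1.
Orbital CFSE = -1.8Δ₀ = -1.8 × 29700 = -53460 cm⁻¹.
Excess pairs vs high-spin: 3 − 2 = 1; pairing cost = +22800 cm⁻¹.
Net CFSE = -53460 + 22800 = -30660 cm⁻¹.

-30660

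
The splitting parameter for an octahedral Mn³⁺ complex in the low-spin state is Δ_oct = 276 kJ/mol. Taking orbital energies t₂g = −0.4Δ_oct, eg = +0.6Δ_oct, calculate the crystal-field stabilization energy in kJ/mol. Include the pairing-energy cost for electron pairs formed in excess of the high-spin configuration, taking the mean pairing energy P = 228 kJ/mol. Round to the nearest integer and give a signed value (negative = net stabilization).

-214

Group 7 minus oxidation state +3 gives a d⁴ configuration for Mn³⁺.
Electron filling gives t₂g⁴ eg⁰.
CFSE(orbital) = 4×(-0.4Δ_oct) + 0×(0.6Δ_oct) = -1.6Δ_oct; with Δ_oct = 276 kJ/mol that is -442 kJ/mol.
Relative to high-spin t₂g³ eg¹ (0 paired), the low-spin configuration has 1 additional pair, contributing +1 × 228 = +228 kJ/mol.
Overall CFSE = -442 + 228 = -214 kJ/mol.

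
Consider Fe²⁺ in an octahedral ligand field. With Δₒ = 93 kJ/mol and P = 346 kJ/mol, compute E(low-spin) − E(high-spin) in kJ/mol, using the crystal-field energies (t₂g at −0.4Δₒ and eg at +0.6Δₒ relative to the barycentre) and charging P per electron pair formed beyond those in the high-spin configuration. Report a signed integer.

506

Fe sits in group 8; removing 2 electrons leaves Fe²⁺ with 8 − 2 = 6 d electrons.
High-spin d⁶ fills as t₂g⁴ eg² with CFSE 4(−0.4) + 2(+0.6) = -0.4Δₒ = -37 kJ/mol.
For low-spin the configuration is t₂g⁶ eg⁰: orbital energy -2.4 × 93 = -223 kJ/mol, and 2 additional pairs relative to high-spin add 692 kJ/mol, giving 469 kJ/mol.
The difference is 469 − (-37) = 506 kJ/mol, so high-spin lies lower.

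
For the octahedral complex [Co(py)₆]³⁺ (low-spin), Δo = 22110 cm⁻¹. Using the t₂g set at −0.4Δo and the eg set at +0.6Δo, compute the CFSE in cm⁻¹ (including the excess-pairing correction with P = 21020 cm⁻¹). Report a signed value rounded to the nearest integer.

-11024

py is neutral, so the +3 overall charge sits on Co: oxidation state +3.
Co³⁺: group 9, so d-count = 9 − 3 = 6.
Configuration: t₂g⁶ eg⁰.
CFSE(orbital) = 6×(-0.4Δo) + 0×(0.6Δo) = -2.4Δo; with Δo = 22110 cm⁻¹ that is -53064 cm⁻¹.
High-spin d⁶ would be t₂g⁴ eg² with 1 pair; low-spin has 3, so 2 excess pairs cost +2P = +42040 cm⁻¹.
Net CFSE = -53064 + 42040 = -11024 cm⁻¹.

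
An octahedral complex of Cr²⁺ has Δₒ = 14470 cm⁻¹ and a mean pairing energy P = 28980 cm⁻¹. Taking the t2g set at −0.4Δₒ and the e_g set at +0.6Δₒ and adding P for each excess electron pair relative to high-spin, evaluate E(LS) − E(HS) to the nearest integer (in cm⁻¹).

Group 6 minus oxidation state +2 gives a d⁴ configuration for Cr²⁺.
High-spin: t2g^3 e_g^1, CFSE = -0.6Δₒ = -8682 cm⁻¹.
Low-spin t2g^4 e_g^0 gives -1.6Δₒ = -23152 cm⁻¹, but forming 1 extra pair costs 1P = 28980 cm⁻¹, so E(LS) = -23152 + 28980 = 5828 cm⁻¹.
The difference is 5828 − (-8682) = 14510 cm⁻¹, so high-spin lies lower.

14510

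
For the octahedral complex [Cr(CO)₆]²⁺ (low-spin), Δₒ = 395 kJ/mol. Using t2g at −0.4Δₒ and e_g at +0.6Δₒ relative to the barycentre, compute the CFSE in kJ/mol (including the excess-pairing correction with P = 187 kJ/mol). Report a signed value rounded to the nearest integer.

CO is neutral, so the +2 overall charge sits on Cr: oxidation state +2.
Group 6 minus oxidation state +2 gives a d⁴ configuration for Cr²⁺.
Electron filling gives t2g^4 e_g^0.
The orbital stabilization is -1.6Δₒ = -1.6 × 395 = -632 kJ/mol.
High-spin d⁴ would be t2g^3 e_g^1 with 0 pairs; low-spin has 1, so 1 excess pair costs +1P = +187 kJ/mol.
Net CFSE = -632 + 187 = -445 kJ/mol.

-445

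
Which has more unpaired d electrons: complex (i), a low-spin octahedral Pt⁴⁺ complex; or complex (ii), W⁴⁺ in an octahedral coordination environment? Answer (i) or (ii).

(i): Group 10 minus oxidation state +4 gives a d⁶ configuration for Pt⁴⁺; t2g^6 e_g^0 → 0 unpaired.
(ii): W sits in group 6; removing 4 electrons leaves W⁴⁺ with 6 − 4 = 2 d electrons; t₂g² eg⁰ → 2 unpaired.
So (ii) has more unpaired electrons.

(ii)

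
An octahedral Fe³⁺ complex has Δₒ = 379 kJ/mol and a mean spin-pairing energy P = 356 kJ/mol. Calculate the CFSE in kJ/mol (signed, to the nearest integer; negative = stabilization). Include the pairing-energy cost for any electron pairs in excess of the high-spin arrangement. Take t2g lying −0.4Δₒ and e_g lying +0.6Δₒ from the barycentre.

Fe³⁺: group 8, so d-count = 8 − 3 = 5.
Here Δₒ > P (379 > 356), so the low-spin state is favoured.
Filling d⁵ accordingly: t2g^5 e_g^0.
Orbital CFSE = -2.0Δₒ = -2.0 × 379 = -758 kJ/mol.
Excess pairs vs high-spin: 2 − 0 = 2; pairing cost = +712 kJ/mol.
Net CFSE = -758 + 712 = -46 kJ/mol.

-46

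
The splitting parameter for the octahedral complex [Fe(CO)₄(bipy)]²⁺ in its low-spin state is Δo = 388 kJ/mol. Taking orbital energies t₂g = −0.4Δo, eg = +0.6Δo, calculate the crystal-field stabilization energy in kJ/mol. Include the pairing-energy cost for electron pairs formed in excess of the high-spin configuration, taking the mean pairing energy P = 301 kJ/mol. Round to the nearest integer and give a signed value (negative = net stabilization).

Ligand charges: 4×(+0) from CO and 1×(+0) from bipy sum to +0; with overall charge +2, Fe is +2.
Fe sits in group 8; removing 2 electrons leaves Fe²⁺ with 8 − 2 = 6 d electrons.
Configuration: t₂g⁶ eg⁰.
Orbital CFSE = 6(-0.4) + 0(0.6) = -2.4Δo = -2.4 × 388 = -931 kJ/mol.
Pairing penalty: 3 pairs vs 1 in the high-spin reference → 2 extra × P = 602 kJ/mol.
Net CFSE = -931 + 602 = -329 kJ/mol.

-329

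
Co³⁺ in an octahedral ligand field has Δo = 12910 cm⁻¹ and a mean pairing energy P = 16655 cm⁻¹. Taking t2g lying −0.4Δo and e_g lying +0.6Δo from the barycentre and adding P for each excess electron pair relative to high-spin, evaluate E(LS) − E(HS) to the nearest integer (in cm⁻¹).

Co is in group 9, so Co³⁺ is d⁶ (9 − 3 = 6).
High-spin d⁶ fills as t2g^4 e_g^2 with CFSE 4(−0.4) + 2(+0.6) = -0.4Δo = -5164 cm⁻¹.
For low-spin the configuration is t2g^6 e_g^0: orbital energy -2.4 × 12910 = -30984 cm⁻¹, and 2 additional pairs relative to high-spin add 33310 cm⁻¹, giving 2326 cm⁻¹.
The difference is 2326 − (-5164) = 7490 cm⁻¹, so high-spin lies lower.

7490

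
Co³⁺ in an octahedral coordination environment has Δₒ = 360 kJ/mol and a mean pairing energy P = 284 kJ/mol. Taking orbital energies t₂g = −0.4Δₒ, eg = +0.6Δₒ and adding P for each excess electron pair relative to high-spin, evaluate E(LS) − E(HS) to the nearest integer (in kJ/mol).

-152

Group 9 minus oxidation state +3 gives a d⁶ configuration for Co³⁺.
In the high-spin limit (t₂g⁴ eg²) the orbital term is -0.4Δₒ = -144 kJ/mol, with no excess pairing.
For low-spin the configuration is t₂g⁶ eg⁰: orbital energy -2.4 × 360 = -864 kJ/mol, and 2 additional pairs relative to high-spin add 568 kJ/mol, giving -296 kJ/mol.
E(LS) − E(HS) = -296 − (-144) = -152 kJ/mol.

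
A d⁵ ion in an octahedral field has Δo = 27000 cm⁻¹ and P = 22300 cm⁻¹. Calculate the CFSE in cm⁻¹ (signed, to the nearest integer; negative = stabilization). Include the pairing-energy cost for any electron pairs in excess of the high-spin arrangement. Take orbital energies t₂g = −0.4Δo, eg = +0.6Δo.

Since Δo = 27000 cm⁻¹ > P = 22300 cm⁻¹, the complex adopts the low-spin configuration.
Configuration: t₂g⁵ eg⁰.
Orbital CFSE = -2.0Δo = -2.0 × 27000 = -54000 cm⁻¹.
Excess pairs vs high-spin: 2 − 0 = 2; pairing cost = +44600 cm⁻¹.
Net CFSE = -54000 + 44600 = -9400 cm⁻¹.

-9400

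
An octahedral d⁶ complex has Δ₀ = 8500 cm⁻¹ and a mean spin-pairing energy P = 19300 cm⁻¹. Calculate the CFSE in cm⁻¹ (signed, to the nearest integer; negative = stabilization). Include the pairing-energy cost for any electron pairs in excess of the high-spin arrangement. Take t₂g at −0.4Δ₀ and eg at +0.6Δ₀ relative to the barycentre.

Since Δ₀ = 8500 cm⁻¹ < P = 19300 cm⁻¹, the complex adopts the high-spin configuration.
Filling d⁶ accordingly: t₂g⁴ eg².
Orbital CFSE = -0.4Δ₀ = -0.4 × 8500 = -3400 cm⁻¹.
High-spin has no excess pairs, so no pairing correction applies.

-3400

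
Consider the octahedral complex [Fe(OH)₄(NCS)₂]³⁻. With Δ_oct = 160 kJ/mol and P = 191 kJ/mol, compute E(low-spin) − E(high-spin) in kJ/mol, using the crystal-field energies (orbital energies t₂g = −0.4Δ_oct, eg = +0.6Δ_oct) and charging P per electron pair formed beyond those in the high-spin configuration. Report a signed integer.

62

Ligand charges: 4×(-1) from OH⁻ and 2×(-1) from NCS⁻ sum to -6; with overall charge -3, Fe is +3.
Fe³⁺: group 8, so d-count = 8 − 3 = 5.
High-spin d⁵ fills as t₂g³ eg² with CFSE 3(−0.4) + 2(+0.6) = 0.0Δ_oct = 0 kJ/mol.
Low-spin: t₂g⁵ eg⁰, orbital CFSE = -2.0Δ_oct = -320 kJ/mol; plus 2 excess pairs × P = +382 kJ/mol; total 62 kJ/mol.
Thus E(LS) − E(HS) = 62 kJ/mol.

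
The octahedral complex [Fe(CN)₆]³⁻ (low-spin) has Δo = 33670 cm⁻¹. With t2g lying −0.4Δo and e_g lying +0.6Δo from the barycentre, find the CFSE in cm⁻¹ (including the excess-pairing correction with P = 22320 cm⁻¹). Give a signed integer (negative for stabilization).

-22700

Each CN⁻ contributes -1; 6 × (-1) = -6. With overall charge -3, Fe is in the +3 oxidation state.
Fe³⁺: group 8, so d-count = 8 − 3 = 5.
Configuration: t2g^5 e_g^0.
CFSE(orbital) = 5×(-0.4Δo) + 0×(0.6Δo) = -2.0Δo; with Δo = 33670 cm⁻¹ that is -67340 cm⁻¹.
Relative to high-spin t2g^3 e_g^2 (0 paired), the low-spin configuration has 2 additional pairs, contributing +2 × 22320 = +44640 cm⁻¹.
Combining: -67340 + 44640 = -22700 cm⁻¹.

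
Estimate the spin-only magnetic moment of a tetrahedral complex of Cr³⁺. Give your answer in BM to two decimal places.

3.87 BM

Group 6 minus oxidation state +3 gives a d³ configuration for Cr³⁺.
Tetrahedral splitting is small, so the complex is high-spin.
Configuration: e² t₂¹ → 3 unpaired electrons.
μ(spin-only) = √[3(3+2)] = √15 ≈ 3.87 BM.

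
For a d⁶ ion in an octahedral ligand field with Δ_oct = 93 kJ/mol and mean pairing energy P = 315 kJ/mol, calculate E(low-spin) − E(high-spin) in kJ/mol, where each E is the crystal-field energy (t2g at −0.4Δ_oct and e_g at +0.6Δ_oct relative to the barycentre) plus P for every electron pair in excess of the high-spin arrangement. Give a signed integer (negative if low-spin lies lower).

444

In the high-spin limit (t2g^4 e_g^2) the orbital term is -0.4Δ_oct = -37 kJ/mol, with no excess pairing.
For low-spin the configuration is t2g^6 e_g^0: orbital energy -2.4 × 93 = -223 kJ/mol, and 2 additional pairs relative to high-spin add 630 kJ/mol, giving 407 kJ/mol.
E(LS) − E(HS) = 407 − (-37) = 444 kJ/mol.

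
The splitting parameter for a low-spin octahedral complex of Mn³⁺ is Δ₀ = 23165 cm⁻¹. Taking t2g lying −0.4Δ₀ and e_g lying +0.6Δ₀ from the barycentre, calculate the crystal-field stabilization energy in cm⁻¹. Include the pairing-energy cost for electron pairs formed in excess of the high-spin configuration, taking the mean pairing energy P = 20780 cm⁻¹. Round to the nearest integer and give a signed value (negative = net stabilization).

Mn sits in group 7; removing 3 electrons leaves Mn³⁺ with 7 − 3 = 4 d electrons.
The d⁴ electrons fill as t2g^4 e_g^0.
CFSE(orbital) = 4×(-0.4Δ₀) + 0×(0.6Δ₀) = -1.6Δ₀; with Δ₀ = 23165 cm⁻¹ that is -37064 cm⁻¹.
High-spin d⁴ would be t2g^3 e_g^1 with 0 pairs; low-spin has 1, so 1 excess pair costs +1P = +20780 cm⁻¹.
Overall CFSE = -37064 + 20780 = -16284 cm⁻¹.

-16284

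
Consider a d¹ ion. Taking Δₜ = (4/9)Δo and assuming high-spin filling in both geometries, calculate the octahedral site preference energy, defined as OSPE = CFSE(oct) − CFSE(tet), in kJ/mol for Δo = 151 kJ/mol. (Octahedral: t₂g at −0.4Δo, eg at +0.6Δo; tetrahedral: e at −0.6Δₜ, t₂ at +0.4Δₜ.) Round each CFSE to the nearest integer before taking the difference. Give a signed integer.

In an octahedral site d¹ (HS) is t2g^1 e_g^0, giving CFSE(oct) = -0.4Δo = -60 kJ/mol.
In a tetrahedral site the filling is e^1 t2^0: CFSE(tet) = -0.6Δₜ = -0.6 × (4/9)(151) = -40 kJ/mol.
OSPE = CFSE(oct) − CFSE(tet) = -60 − (-40) = -20 kJ/mol.

-20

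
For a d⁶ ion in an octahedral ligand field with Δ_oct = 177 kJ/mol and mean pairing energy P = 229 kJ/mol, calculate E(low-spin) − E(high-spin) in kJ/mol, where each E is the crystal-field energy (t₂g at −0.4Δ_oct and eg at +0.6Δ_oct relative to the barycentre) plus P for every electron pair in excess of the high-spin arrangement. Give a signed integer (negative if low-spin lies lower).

High-spin: t₂g⁴ eg², CFSE = -0.4Δ_oct = -71 kJ/mol.
Low-spin t₂g⁶ eg⁰ gives -2.4Δ_oct = -425 kJ/mol, but forming 2 extra pairs costs 2P = 458 kJ/mol, so E(LS) = -425 + 458 = 33 kJ/mol.
E(LS) − E(HS) = 33 − (-71) = 104 kJ/mol.

104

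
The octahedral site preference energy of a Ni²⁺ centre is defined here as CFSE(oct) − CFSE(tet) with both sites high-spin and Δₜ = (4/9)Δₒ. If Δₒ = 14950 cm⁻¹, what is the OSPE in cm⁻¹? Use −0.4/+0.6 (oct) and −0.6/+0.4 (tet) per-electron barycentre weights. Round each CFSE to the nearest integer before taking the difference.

-12624

Ni is in group 10, so Ni²⁺ is d⁸ (10 − 2 = 8).
In an octahedral site d⁸ (HS) is t2g^6 e_g^2, giving CFSE(oct) = -1.2Δₒ = -17940 cm⁻¹.
Tetrahedral: e^4 t2^4, CFSE = 4(−0.6) + 4(+0.4) = -0.8Δₜ = -0.8 × (4/9) × 14950 = -5316 cm⁻¹.
Subtracting, OSPE = -17940 − (-5316) = -12624 cm⁻¹.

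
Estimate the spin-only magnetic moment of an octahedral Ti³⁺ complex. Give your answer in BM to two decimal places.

Ti sits in group 4; removing 3 electrons leaves Ti³⁺ with 4 − 3 = 1 d electrons.
For octahedral d¹ the high- and low-spin configurations coincide.
Configuration: t₂g¹ eg⁰ → 1 unpaired electron.
μ(spin-only) = √[1(1+2)] = √3 ≈ 1.73 BM.

1.73 BM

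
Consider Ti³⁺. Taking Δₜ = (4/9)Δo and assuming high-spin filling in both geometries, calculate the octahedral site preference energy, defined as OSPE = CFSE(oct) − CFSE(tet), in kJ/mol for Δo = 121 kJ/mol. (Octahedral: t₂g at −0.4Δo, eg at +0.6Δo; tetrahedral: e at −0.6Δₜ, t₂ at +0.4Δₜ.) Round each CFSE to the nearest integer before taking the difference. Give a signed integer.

-16

Ti is in group 4, so Ti³⁺ is d¹ (4 − 3 = 1).
Octahedral high-spin t₂g¹ eg⁰: CFSE = -0.4 × 121 = -48 kJ/mol.
In a tetrahedral site the filling is e¹ t₂⁰: CFSE(tet) = -0.6Δₜ = -0.6 × (4/9)(121) = -32 kJ/mol.
Subtracting, OSPE = -48 − (-32) = -16 kJ/mol.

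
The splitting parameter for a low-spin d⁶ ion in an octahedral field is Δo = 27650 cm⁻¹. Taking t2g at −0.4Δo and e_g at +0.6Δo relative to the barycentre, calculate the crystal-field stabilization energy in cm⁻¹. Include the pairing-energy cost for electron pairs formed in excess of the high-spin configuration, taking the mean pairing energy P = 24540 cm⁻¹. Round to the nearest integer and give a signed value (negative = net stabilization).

-17280

Configuration: t2g^6 e_g^0.
Orbital CFSE = 6(-0.4) + 0(0.6) = -2.4Δo = -2.4 × 27650 = -66360 cm⁻¹.
Relative to high-spin t2g^4 e_g^2 (1 paired), the low-spin configuration has 2 additional pairs, contributing +2 × 24540 = +49080 cm⁻¹.
Net CFSE = -66360 + 49080 = -17280 cm⁻¹.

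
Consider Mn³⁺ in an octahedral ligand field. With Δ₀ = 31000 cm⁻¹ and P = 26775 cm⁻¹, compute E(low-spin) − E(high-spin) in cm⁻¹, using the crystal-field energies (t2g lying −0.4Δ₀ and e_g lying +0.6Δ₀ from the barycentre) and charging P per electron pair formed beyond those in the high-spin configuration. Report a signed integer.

-4225

Mn is in group 7, so Mn³⁺ is d⁴ (7 − 3 = 4).
High-spin: t2g^3 e_g^1, CFSE = -0.6Δ₀ = -18600 cm⁻¹.
For low-spin the configuration is t2g^4 e_g^0: orbital energy -1.6 × 31000 = -49600 cm⁻¹, and 1 additional pair relative to high-spin adds 26775 cm⁻¹, giving -22825 cm⁻¹.
Thus E(LS) − E(HS) = -4225 cm⁻¹.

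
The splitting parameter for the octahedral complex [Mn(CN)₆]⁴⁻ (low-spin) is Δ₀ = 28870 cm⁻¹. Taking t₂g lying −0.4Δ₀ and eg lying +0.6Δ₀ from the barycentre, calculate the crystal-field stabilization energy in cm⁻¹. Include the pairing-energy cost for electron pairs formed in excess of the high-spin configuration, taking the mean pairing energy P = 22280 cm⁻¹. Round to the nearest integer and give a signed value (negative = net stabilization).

-13180

Each CN⁻ contributes -1; 6 × (-1) = -6. With overall charge -4, Mn is in the +2 oxidation state.
Mn sits in group 7; removing 2 electrons leaves Mn²⁺ with 7 − 2 = 5 d electrons.
Electron filling gives t₂g⁵ eg⁰.
Orbital CFSE = 5(-0.4) + 0(0.6) = -2.0Δ₀ = -2.0 × 28870 = -57740 cm⁻¹.
Pairing penalty: 2 pairs vs 0 in the high-spin reference → 2 extra × P = 44560 cm⁻¹.
Net CFSE = -57740 + 44560 = -13180 cm⁻¹.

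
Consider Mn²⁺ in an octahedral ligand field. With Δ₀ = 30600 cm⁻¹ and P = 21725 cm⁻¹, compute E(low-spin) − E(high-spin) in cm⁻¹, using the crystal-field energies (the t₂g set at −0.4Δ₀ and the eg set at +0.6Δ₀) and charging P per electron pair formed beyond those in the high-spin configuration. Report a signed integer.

-17750

Mn sits in group 7; removing 2 electrons leaves Mn²⁺ with 7 − 2 = 5 d electrons.
In the high-spin limit (t₂g³ eg²) the orbital term is 0.0Δ₀ = 0 cm⁻¹, with no excess pairing.
For low-spin the configuration is t₂g⁵ eg⁰: orbital energy -2.0 × 30600 = -61200 cm⁻¹, and 2 additional pairs relative to high-spin add 43450 cm⁻¹, giving -17750 cm⁻¹.
The difference is -17750 − (0) = -17750 cm⁻¹, so low-spin lies lower.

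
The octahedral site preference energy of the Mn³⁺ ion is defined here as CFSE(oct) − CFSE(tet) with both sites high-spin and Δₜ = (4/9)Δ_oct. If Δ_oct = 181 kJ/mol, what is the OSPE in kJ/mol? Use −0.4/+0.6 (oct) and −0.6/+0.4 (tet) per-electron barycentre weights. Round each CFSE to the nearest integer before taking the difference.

-77

Mn is in group 7, so Mn³⁺ is d⁴ (7 − 3 = 4).
Octahedral high-spin t2g^3 e_g^1: CFSE = -0.6 × 181 = -109 kJ/mol.
Tetrahedral: e^2 t2^2, CFSE = 2(−0.6) + 2(+0.4) = -0.4Δₜ = -0.4 × (4/9) × 181 = -32 kJ/mol.
OSPE = CFSE(oct) − CFSE(tet) = -109 − (-32) = -77 kJ/mol.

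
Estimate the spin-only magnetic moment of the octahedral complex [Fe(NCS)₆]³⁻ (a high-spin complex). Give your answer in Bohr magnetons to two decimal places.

5.92 Bohr magnetons

Each NCS⁻ contributes -1; 6 × (-1) = -6. With overall charge -3, Fe is in the +3 oxidation state.
Group 8 minus oxidation state +3 gives a d⁵ configuration for Fe³⁺.
Configuration: t2g^3 e_g^2 → 5 unpaired electrons.
μ(spin-only) = √[5(5+2)] = √35 ≈ 5.92 Bohr magnetons.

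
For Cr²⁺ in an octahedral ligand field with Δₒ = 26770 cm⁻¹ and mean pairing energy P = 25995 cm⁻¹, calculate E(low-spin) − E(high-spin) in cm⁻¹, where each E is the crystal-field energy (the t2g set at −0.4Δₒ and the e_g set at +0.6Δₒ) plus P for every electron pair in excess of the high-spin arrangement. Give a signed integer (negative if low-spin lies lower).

Group 6 minus oxidation state +2 gives a d⁴ configuration for Cr²⁺.
High-spin d⁴ fills as t2g^3 e_g^1 with CFSE 3(−0.4) + 1(+0.6) = -0.6Δₒ = -16062 cm⁻¹.
Low-spin: t2g^4 e_g^0, orbital CFSE = -1.6Δₒ = -42832 cm⁻¹; plus 1 excess pair × P = +25995 cm⁻¹; total -16837 cm⁻¹.
Thus E(LS) − E(HS) = -775 cm⁻¹.

-775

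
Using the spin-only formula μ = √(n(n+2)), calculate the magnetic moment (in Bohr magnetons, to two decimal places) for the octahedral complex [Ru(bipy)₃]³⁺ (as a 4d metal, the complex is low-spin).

1.73 Bohr magnetons

bipy is neutral, so the +3 overall charge sits on Ru: oxidation state +3.
Ru³⁺: group 8, so d-count = 8 − 3 = 5.
Configuration: t₂g⁵ eg⁰ → 1 unpaired electron.
μ(spin-only) = √[1(1+2)] = √3 ≈ 1.73 Bohr magnetons.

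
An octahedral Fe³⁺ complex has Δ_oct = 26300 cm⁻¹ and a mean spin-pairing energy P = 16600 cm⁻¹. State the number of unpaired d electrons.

1

Group 8 minus oxidation state +3 gives a d⁵ configuration for Fe³⁺.
Here Δ_oct > P (26300 > 16600), so the low-spin state is favoured.
That gives t₂g⁵ eg⁰.
Unpaired electrons: 1.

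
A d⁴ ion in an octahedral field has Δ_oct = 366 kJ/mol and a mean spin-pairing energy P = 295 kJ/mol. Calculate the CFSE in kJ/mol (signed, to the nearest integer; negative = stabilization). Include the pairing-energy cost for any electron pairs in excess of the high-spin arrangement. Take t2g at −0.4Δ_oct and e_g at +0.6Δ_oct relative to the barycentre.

-291

Here Δ_oct > P (366 > 295), so the low-spin state is favoured.
Configuration: t2g^4 e_g^0.
Orbital CFSE = -1.6Δ_oct = -1.6 × 366 = -586 kJ/mol.
Excess pairs vs high-spin: 1 − 0 = 1; pairing cost = +295 kJ/mol.
Net CFSE = -586 + 295 = -291 kJ/mol.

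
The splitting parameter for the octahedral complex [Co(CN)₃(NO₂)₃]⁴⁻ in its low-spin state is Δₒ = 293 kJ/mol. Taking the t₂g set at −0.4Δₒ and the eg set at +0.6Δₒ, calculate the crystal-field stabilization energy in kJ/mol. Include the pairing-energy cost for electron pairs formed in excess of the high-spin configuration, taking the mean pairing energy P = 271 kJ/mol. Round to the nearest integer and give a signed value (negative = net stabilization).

Ligand charges: 3×(-1) from CN⁻ and 3×(-1) from NO₂⁻ sum to -6; with overall charge -4, Co is +2.
Co sits in group 9; removing 2 electrons leaves Co²⁺ with 9 − 2 = 7 d electrons.
Configuration: t₂g⁶ eg¹.
Orbital CFSE = 6(-0.4) + 1(0.6) = -1.8Δₒ = -1.8 × 293 = -527 kJ/mol.
High-spin d⁷ would be t₂g⁵ eg² with 2 pairs; low-spin has 3, so 1 excess pair costs +1P = +271 kJ/mol.
Overall CFSE = -527 + 271 = -256 kJ/mol.

-256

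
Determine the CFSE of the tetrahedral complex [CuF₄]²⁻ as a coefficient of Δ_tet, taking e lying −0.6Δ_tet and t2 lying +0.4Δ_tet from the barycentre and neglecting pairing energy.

-0.4 Δ_tet

Each F⁻ contributes -1; 4 × (-1) = -4. With overall charge -2, Cu is in the +2 oxidation state.
Group 11 minus oxidation state +2 gives a d⁹ configuration for Cu²⁺.
With tetrahedral geometry the complex is necessarily high-spin.
Configuration: e^4 t2^5.
CFSE = 4(-0.6Δ_tet) + 5(0.4Δ_tet) = -2.4Δ_tet + 2.0Δ_tet = -0.4Δ_tet.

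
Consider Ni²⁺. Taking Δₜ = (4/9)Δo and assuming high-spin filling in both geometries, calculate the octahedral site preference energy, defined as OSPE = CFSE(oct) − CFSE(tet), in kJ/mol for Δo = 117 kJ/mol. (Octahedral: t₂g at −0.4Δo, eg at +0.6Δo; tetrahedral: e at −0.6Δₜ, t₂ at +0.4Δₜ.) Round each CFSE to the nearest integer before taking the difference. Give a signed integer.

-98

Group 10 minus oxidation state +2 gives a d⁸ configuration for Ni²⁺.
Octahedral high-spin t₂g⁶ eg²: CFSE = -1.2 × 117 = -140 kJ/mol.
Tetrahedral: e⁴ t₂⁴, CFSE = 4(−0.6) + 4(+0.4) = -0.8Δₜ = -0.8 × (4/9) × 117 = -42 kJ/mol.
Subtracting, OSPE = -140 − (-42) = -98 kJ/mol.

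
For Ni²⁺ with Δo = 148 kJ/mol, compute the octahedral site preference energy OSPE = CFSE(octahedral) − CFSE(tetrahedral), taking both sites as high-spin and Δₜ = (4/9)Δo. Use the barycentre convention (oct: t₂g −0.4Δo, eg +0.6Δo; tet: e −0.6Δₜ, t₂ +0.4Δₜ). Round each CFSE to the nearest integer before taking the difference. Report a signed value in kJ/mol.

-125

Group 10 minus oxidation state +2 gives a d⁸ configuration for Ni²⁺.
Octahedral (high-spin): t₂g⁶ eg², CFSE = 6(−0.4) + 2(+0.6) = -1.2Δo = -1.2 × 148 = -178 kJ/mol.
Tetrahedral: e⁴ t₂⁴, CFSE = 4(−0.6) + 4(+0.4) = -0.8Δₜ = -0.8 × (4/9) × 148 = -53 kJ/mol.
OSPE = -178 − (-53) = -125 kJ/mol.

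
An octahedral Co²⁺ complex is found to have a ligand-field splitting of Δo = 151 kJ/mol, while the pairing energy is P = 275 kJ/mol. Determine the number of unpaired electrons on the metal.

3

Group 9 minus oxidation state +2 gives a d⁷ configuration for Co²⁺.
Here Δo < P (151 < 275), so the high-spin state is favoured.
Configuration: t₂g⁵ eg².
Unpaired electrons: 3.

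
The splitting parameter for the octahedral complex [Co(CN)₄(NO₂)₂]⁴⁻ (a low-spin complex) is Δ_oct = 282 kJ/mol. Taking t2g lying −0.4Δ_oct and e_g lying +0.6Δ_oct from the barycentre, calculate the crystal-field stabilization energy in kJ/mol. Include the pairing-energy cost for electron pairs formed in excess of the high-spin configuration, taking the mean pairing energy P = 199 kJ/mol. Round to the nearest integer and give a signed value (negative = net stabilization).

Ligand charges: 4×(-1) from CN⁻ and 2×(-1) from NO₂⁻ sum to -6; with overall charge -4, Co is +2.
Group 9 minus oxidation state +2 gives a d⁷ configuration for Co²⁺.
Electron filling gives t2g^6 e_g^1.
CFSE(orbital) = 6×(-0.4Δ_oct) + 1×(0.6Δ_oct) = -1.8Δ_oct; with Δ_oct = 282 kJ/mol that is -508 kJ/mol.
High-spin d⁷ would be t2g^5 e_g^2 with 2 pairs; low-spin has 3, so 1 excess pair costs +1P = +199 kJ/mol.
Net CFSE = -508 + 199 = -309 kJ/mol.

-309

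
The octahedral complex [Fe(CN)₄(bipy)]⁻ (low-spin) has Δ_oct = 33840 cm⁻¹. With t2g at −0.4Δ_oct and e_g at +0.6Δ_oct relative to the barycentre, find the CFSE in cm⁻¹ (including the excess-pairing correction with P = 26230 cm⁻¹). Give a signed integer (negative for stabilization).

-15220

Ligand charges: 4×(-1) from CN⁻ and 1×(+0) from bipy sum to -4; with overall charge -1, Fe is +3.
Group 8 minus oxidation state +3 gives a d⁵ configuration for Fe³⁺.
Configuration: t2g^5 e_g^0.
The orbital stabilization is -2.0Δ_oct = -2.0 × 33840 = -67680 cm⁻¹.
Pairing penalty: 2 pairs vs 0 in the high-spin reference → 2 extra × P = 52460 cm⁻¹.
Net CFSE = -67680 + 52460 = -15220 cm⁻¹.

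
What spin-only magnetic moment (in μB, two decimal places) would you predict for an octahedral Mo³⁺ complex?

Mo is in group 6, so Mo³⁺ is d³ (6 − 3 = 3).
Configuration: t₂g³ eg⁰ → 3 unpaired electrons.
μ(spin-only) = √[3(3+2)] = √15 ≈ 3.87 μB.

3.87 μB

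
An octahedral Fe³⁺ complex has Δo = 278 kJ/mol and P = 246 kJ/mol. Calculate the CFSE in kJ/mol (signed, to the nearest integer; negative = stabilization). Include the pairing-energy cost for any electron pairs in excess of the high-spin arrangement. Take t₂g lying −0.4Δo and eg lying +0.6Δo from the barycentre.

Fe is in group 8, so Fe³⁺ is d⁵ (8 − 3 = 5).
Here Δo > P (278 > 246), so the low-spin state is favoured.
Filling d⁵ accordingly: t₂g⁵ eg⁰.
Orbital CFSE = -2.0Δo = -2.0 × 278 = -556 kJ/mol.
Excess pairs vs high-spin: 2 − 0 = 2; pairing cost = +492 kJ/mol.
Net CFSE = -556 + 492 = -64 kJ/mol.

-64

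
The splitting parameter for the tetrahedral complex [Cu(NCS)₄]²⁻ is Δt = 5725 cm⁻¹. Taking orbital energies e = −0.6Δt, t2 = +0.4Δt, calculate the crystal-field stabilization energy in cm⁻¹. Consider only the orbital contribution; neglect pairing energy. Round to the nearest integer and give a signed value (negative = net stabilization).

-2290

Each NCS⁻ contributes -1; 4 × (-1) = -4. With overall charge -2, Cu is in the +2 oxidation state.
Cu sits in group 11; removing 2 electrons leaves Cu²⁺ with 11 − 2 = 9 d electrons.
Tetrahedral splitting is small, so the complex is high-spin.
Configuration: e^4 t2^5.
The orbital stabilization is -0.4Δt = -0.4 × 5725 = -2290 cm⁻¹.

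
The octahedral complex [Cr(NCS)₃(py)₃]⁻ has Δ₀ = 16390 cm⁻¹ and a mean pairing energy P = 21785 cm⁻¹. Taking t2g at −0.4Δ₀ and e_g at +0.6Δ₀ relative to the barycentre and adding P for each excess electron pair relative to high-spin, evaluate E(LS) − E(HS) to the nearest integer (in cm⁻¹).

5395

Ligand charges: 3×(-1) from NCS⁻ and 3×(+0) from py sum to -3; with overall charge -1, Cr is +2.
Group 6 minus oxidation state +2 gives a d⁴ configuration for Cr²⁺.
High-spin d⁴ fills as t2g^3 e_g^1 with CFSE 3(−0.4) + 1(+0.6) = -0.6Δ₀ = -9834 cm⁻¹.
For low-spin the configuration is t2g^4 e_g^0: orbital energy -1.6 × 16390 = -26224 cm⁻¹, and 1 additional pair relative to high-spin adds 21785 cm⁻¹, giving -4439 cm⁻¹.
The difference is -4439 − (-9834) = 5395 cm⁻¹, so high-spin lies lower.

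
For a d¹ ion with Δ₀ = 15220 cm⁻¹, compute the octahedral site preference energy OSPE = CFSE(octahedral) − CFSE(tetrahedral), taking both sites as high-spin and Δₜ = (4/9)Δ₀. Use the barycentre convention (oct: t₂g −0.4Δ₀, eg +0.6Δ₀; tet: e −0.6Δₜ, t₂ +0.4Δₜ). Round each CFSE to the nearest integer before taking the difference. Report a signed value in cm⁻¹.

-2029

In an octahedral site d¹ (HS) is t₂g¹ eg⁰, giving CFSE(oct) = -0.4Δ₀ = -6088 cm⁻¹.
Tetrahedral e¹ t₂⁰ gives -0.6Δₜ = -0.6 × (4/9) × 15220 = -4059 cm⁻¹.
OSPE = -6088 − (-4059) = -2029 cm⁻¹.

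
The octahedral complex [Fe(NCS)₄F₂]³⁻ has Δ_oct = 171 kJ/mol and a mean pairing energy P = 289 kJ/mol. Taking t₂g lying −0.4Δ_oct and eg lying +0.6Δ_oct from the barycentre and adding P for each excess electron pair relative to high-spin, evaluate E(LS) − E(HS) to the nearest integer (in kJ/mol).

236

Ligand charges: 4×(-1) from NCS⁻ and 2×(-1) from F⁻ sum to -6; with overall charge -3, Fe is +3.
Group 8 minus oxidation state +3 gives a d⁵ configuration for Fe³⁺.
High-spin: t₂g³ eg², CFSE = 0.0Δ_oct = 0 kJ/mol.
Low-spin: t₂g⁵ eg⁰, orbital CFSE = -2.0Δ_oct = -342 kJ/mol; plus 2 excess pairs × P = +578 kJ/mol; total 236 kJ/mol.
The difference is 236 − (0) = 236 kJ/mol, so high-spin lies lower.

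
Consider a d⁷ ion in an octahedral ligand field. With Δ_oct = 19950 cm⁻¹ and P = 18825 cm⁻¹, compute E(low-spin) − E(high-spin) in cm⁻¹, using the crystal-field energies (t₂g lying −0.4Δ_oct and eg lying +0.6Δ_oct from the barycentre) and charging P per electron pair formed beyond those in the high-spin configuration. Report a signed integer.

High-spin: t₂g⁵ eg², CFSE = -0.8Δ_oct = -15960 cm⁻¹.
Low-spin t₂g⁶ eg¹ gives -1.8Δ_oct = -35910 cm⁻¹, but forming 1 extra pair costs 1P = 18825 cm⁻¹, so E(LS) = -35910 + 18825 = -17085 cm⁻¹.
E(LS) − E(HS) = -17085 − (-15960) = -1125 cm⁻¹.

-1125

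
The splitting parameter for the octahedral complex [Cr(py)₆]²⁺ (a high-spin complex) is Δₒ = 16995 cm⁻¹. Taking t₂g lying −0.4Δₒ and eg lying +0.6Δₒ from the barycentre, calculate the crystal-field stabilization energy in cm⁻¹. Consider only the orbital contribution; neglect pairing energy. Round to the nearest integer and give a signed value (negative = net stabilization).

py is neutral, so the +2 overall charge sits on Cr: oxidation state +2.
Cr sits in group 6; removing 2 electrons leaves Cr²⁺ with 6 − 2 = 4 d electrons.
The d⁴ electrons fill as t₂g³ eg¹.
Orbital CFSE = 3(-0.4) + 1(0.6) = -0.6Δₒ = -0.6 × 16995 = -10197 cm⁻¹.

-10197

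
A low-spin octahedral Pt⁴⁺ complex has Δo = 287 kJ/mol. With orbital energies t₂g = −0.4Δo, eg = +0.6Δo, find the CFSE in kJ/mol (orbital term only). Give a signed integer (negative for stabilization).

-689

Pt⁴⁺: group 10, so d-count = 10 − 4 = 6.
The d⁶ electrons fill as t₂g⁶ eg⁰.
The orbital stabilization is -2.4Δo = -2.4 × 287 = -689 kJ/mol.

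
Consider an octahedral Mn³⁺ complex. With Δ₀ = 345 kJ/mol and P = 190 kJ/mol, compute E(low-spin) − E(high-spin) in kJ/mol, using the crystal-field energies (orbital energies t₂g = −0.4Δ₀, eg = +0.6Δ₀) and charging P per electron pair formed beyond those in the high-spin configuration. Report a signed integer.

Mn sits in group 7; removing 3 electrons leaves Mn³⁺ with 7 − 3 = 4 d electrons.
In the high-spin limit (t₂g³ eg¹) the orbital term is -0.6Δ₀ = -207 kJ/mol, with no excess pairing.
Low-spin: t₂g⁴ eg⁰, orbital CFSE = -1.6Δ₀ = -552 kJ/mol; plus 1 excess pair × P = +190 kJ/mol; total -362 kJ/mol.
Thus E(LS) − E(HS) = -155 kJ/mol.

-155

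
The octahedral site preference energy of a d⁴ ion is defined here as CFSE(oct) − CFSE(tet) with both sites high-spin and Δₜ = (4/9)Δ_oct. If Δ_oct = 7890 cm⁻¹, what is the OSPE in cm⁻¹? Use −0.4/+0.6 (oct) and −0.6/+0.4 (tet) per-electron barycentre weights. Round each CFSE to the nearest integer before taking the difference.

-3331

Octahedral (high-spin): t₂g³ eg¹, CFSE = 3(−0.4) + 1(+0.6) = -0.6Δ_oct = -0.6 × 7890 = -4734 cm⁻¹.
Tetrahedral: e² t₂², CFSE = 2(−0.6) + 2(+0.4) = -0.4Δₜ = -0.4 × (4/9) × 7890 = -1403 cm⁻¹.
Subtracting, OSPE = -4734 − (-1403) = -3331 cm⁻¹.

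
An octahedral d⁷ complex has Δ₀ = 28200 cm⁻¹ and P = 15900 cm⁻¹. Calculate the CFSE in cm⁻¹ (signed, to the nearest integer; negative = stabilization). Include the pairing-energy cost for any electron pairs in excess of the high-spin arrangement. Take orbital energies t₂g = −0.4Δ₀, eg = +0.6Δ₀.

-34860

With Δ₀ > P the complex is low-spin.
Configuration: t₂g⁶ eg¹.
Orbital CFSE = -1.8Δ₀ = -1.8 × 28200 = -50760 cm⁻¹.
Excess pairs vs high-spin: 3 − 2 = 1; pairing cost = +15900 cm⁻¹.
Net CFSE = -50760 + 15900 = -34860 cm⁻¹.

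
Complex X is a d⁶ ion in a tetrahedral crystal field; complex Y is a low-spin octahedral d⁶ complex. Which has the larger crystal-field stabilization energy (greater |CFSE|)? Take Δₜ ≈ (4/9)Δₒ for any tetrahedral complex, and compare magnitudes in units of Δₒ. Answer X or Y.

Y

X: With tetrahedral geometry the complex is necessarily high-spin; e³ t₂³, CFSE = -0.6Δₜ ≈ -0.27Δₒ.
Y: t₂g⁶ eg⁰, CFSE = -2.4Δₒ.
So Y has the larger |CFSE|.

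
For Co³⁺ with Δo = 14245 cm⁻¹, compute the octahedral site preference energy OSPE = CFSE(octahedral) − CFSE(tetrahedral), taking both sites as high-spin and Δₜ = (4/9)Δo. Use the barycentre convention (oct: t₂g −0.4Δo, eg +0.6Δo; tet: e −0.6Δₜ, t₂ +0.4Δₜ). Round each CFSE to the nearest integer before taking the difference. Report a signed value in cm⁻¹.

Co is in group 9, so Co³⁺ is d⁶ (9 − 3 = 6).
Octahedral high-spin t₂g⁴ eg²: CFSE = -0.4 × 14245 = -5698 cm⁻¹.
In a tetrahedral site the filling is e³ t₂³: CFSE(tet) = -0.6Δₜ = -0.6 × (4/9)(14245) = -3799 cm⁻¹.
OSPE = CFSE(oct) − CFSE(tet) = -5698 − (-3799) = -1899 cm⁻¹.

-1899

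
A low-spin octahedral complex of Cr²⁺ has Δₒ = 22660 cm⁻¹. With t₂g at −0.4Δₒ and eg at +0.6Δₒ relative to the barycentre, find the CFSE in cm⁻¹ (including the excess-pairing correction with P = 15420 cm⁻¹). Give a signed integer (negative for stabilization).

Cr is in group 6, so Cr²⁺ is d⁴ (6 − 2 = 4).
Electron filling gives t₂g⁴ eg⁰.
The orbital stabilization is -1.6Δₒ = -1.6 × 22660 = -36256 cm⁻¹.
Relative to high-spin t₂g³ eg¹ (0 paired), the low-spin configuration has 1 additional pair, contributing +1 × 15420 = +15420 cm⁻¹.
Overall CFSE = -36256 + 15420 = -20836 cm⁻¹.

-20836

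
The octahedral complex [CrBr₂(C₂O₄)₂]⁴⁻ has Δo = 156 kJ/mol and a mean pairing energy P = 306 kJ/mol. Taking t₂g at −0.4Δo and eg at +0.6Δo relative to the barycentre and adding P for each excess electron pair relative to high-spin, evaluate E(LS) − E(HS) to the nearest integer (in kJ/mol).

Ligand charges: 2×(-1) from Br⁻ and 2×(-2) from C₂O₄²⁻ sum to -6; with overall charge -4, Cr is +2.
Group 6 minus oxidation state +2 gives a d⁴ configuration for Cr²⁺.
High-spin d⁴ fills as t₂g³ eg¹ with CFSE 3(−0.4) + 1(+0.6) = -0.6Δo = -94 kJ/mol.
For low-spin the configuration is t₂g⁴ eg⁰: orbital energy -1.6 × 156 = -250 kJ/mol, and 1 additional pair relative to high-spin adds 306 kJ/mol, giving 56 kJ/mol.
The difference is 56 − (-94) = 150 kJ/mol, so high-spin lies lower.

150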